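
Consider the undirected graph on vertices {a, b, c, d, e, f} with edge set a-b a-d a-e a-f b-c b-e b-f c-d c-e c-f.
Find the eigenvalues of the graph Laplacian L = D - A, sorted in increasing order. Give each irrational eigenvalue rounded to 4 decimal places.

[0, 2, 3, 4, 5, 6]

Each diagonal entry of L is the vertex degree and each off-diagonal entry is -1 where an edge is present, 0 otherwise; in the order [a, b, c, d, e, f] the diagonal is [4, 4, 4, 2, 3, 3]. L is symmetric positive semidefinite, so every eigenvalue is real and nonnegative. By the matrix-tree theorem the graph has (1/6) * product of the nonzero eigenvalues = 120 spanning trees. There is one zero in the spectrum, matching the 1 component.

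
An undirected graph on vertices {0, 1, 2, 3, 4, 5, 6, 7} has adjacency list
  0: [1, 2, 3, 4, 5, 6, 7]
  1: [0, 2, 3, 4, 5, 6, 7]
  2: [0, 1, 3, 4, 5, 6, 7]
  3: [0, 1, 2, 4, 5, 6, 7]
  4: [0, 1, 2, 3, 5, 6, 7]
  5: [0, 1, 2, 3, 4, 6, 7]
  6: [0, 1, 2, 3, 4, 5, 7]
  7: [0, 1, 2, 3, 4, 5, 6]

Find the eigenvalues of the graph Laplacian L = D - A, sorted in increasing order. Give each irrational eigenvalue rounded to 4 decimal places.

[0, 8, 8, 8, 8, 8, 8, 8]

With the vertex order [0, 1, 2, 3, 4, 5, 6, 7], the degrees are [7, 7, 7, 7, 7, 7, 7, 7], giving D = diag(7, 7, 7, 7, 7, 7, 7, 7) and L = D - A. The multiplicity of 0 as a Laplacian eigenvalue equals the number of connected components. The single zero eigenvalue shows the graph is connected. The eigenvalues sum to 56, which equals trace(L) = 2|E|.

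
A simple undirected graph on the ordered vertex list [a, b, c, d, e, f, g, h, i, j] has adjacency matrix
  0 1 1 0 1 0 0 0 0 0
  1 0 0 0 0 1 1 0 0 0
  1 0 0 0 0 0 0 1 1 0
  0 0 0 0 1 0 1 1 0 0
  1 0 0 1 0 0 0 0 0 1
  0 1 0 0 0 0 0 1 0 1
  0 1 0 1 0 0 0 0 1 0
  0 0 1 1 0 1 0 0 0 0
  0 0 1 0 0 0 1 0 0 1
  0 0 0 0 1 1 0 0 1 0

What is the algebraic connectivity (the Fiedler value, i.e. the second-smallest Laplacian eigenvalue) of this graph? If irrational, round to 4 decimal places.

2

With the vertex order [a, b, c, d, e, f, g, h, i, j], the degrees are [3, 3, 3, 3, 3, 3, 3, 3, 3, 3], giving D = diag(3, 3, 3, 3, 3, 3, 3, 3, 3, 3) and L = D - A. The smallest Laplacian eigenvalue is always 0. The next one, lambda_2 = 2, measures how hard the graph is to disconnect: larger values mean better connectivity. By the matrix-tree theorem the graph has (1/10) * product of the nonzero eigenvalues = 2000 spanning trees.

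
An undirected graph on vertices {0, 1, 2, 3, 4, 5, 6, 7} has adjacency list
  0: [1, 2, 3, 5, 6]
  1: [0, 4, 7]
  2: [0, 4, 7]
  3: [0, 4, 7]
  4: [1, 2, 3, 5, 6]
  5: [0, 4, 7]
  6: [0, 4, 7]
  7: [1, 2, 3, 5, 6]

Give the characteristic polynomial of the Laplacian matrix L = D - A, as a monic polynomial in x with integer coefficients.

x^8 - 30x^7 + 375x^6 - 2540x^5 + 10095x^4 - 23598x^3 + 30105x^2 - 16200x

Reading degrees in the order [0, 1, 2, 3, 4, 5, 6, 7] gives [5, 3, 3, 3, 5, 3, 3, 5]; set D = diag(5, 3, 3, 3, 5, 3, 3, 5) and form L = D - A. L has integer entries, so p(x) = det(xI - L) has integer coefficients. Expanding the determinant yields x^8 - 30x^7 + 375x^6 - 2540x^5 + 10095x^4 - 23598x^3 + 30105x^2 - 16200x. The constant term is 0 because L is singular (the all-ones vector lies in its kernel).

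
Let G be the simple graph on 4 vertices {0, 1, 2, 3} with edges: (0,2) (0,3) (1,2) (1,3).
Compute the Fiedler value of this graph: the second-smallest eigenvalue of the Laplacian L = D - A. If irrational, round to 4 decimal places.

With the vertex order [0, 1, 2, 3], the degrees are [2, 2, 2, 2], giving D = diag(2, 2, 2, 2) and L = D - A. The smallest Laplacian eigenvalue is always 0. The next one, lambda_2 = 2, measures how hard the graph is to disconnect: larger values mean better connectivity. By the matrix-tree theorem the graph has (1/4) * product of the nonzero eigenvalues = 4 spanning trees.

2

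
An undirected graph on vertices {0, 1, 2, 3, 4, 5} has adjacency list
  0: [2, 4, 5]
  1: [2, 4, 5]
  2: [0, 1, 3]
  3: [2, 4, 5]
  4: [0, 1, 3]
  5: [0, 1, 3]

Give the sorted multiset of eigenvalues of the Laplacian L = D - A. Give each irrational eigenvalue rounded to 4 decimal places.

With the vertex order [0, 1, 2, 3, 4, 5], the degrees are [3, 3, 3, 3, 3, 3], giving D = diag(3, 3, 3, 3, 3, 3) and L = D - A. Diagonalising L (or applying a numerical eigensolver to the 6x6 matrix) gives the spectrum above. The eigenvalues sum to 18, which equals trace(L) = 2|E|.

[0, 3, 3, 3, 3, 6]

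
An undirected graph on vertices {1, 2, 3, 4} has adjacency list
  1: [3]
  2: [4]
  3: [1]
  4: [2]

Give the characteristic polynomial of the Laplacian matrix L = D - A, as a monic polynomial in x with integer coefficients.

Each diagonal entry of L is the vertex degree and each off-diagonal entry is -1 where an edge is present, 0 otherwise; in the order [1, 2, 3, 4] the diagonal is [1, 1, 1, 1]. L has integer entries, so p(x) = det(xI - L) has integer coefficients. Expanding the determinant yields x^4 - 4x^3 + 4x^2. The constant term is 0 because L is singular (the all-ones vector lies in its kernel). The largest eigenvalue, 2, is at most the vertex count 4.

x^4 - 4x^3 + 4x^2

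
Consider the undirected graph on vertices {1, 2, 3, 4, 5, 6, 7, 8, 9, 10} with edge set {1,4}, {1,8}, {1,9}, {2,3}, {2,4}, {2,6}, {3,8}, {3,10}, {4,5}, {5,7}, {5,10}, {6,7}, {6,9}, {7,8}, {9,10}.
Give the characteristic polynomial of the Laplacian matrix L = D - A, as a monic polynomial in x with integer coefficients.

x^10 - 30x^9 + 390x^8 - 2880x^7 + 13305x^6 - 39882x^5 + 77640x^4 - 94800x^3 + 66000x^2 - 20000x

Each diagonal entry of L is the vertex degree and each off-diagonal entry is -1 where an edge is present, 0 otherwise; in the order [1, 2, 3, 4, 5, 6, 7, 8, 9, 10] the diagonal is [3, 3, 3, 3, 3, 3, 3, 3, 3, 3]. L has integer entries, so p(x) = det(xI - L) has integer coefficients. Expanding the determinant yields x^10 - 30x^9 + 390x^8 - 2880x^7 + 13305x^6 - 39882x^5 + 77640x^4 - 94800x^3 + 66000x^2 - 20000x. The coefficient of x^9 equals -trace(L) = -30, matching the sum of degrees. The eigenvalues sum to 30, which equals trace(L) = 2|E|. The largest eigenvalue, 5, is at most the vertex count 10.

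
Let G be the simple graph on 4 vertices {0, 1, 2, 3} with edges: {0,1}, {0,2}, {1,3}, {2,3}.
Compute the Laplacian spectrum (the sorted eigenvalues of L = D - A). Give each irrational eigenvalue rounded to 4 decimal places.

Each diagonal entry of L is the vertex degree and each off-diagonal entry is -1 where an edge is present, 0 otherwise; in the order [0, 1, 2, 3] the diagonal is [2, 2, 2, 2]. Diagonalising L (or applying a numerical eigensolver to the 4x4 matrix) gives the spectrum above. The single zero eigenvalue shows the graph is connected. There is one zero in the spectrum, matching the 1 component. The eigenvalues sum to 8, which equals trace(L) = 2|E|.

[0, 2, 2, 4]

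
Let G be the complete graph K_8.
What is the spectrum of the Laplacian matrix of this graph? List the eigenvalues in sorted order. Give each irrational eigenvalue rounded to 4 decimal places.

[0, 8, 8, 8, 8, 8, 8, 8]

The graph has 8 vertices and degree multiset [7, 7, 7, 7, 7, 7, 7, 7]; D is the diagonal matrix of degrees and L = D - A. Diagonalising L (or applying a numerical eigensolver to the 8x8 matrix) gives the spectrum above. The single zero eigenvalue shows the graph is connected. The eigenvalues sum to 56, which equals trace(L) = 2|E|.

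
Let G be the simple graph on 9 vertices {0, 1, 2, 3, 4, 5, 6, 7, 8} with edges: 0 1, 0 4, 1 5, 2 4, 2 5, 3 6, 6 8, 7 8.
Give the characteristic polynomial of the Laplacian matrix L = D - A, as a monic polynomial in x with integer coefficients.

Reading degrees in the order [0, 1, 2, 3, 4, 5, 6, 7, 8] gives [2, 2, 2, 1, 2, 2, 2, 1, 2]; set D = diag(2, 2, 2, 1, 2, 2, 2, 1, 2) and form L = D - A. L has integer entries, so p(x) = det(xI - L) has integer coefficients. Expanding the determinant yields x^9 - 16x^8 + 105x^7 - 364x^6 + 715x^5 - 790x^4 + 450x^3 - 100x^2. Since p(0) = det(-L) = 0, x divides p(x). There are 2 zeros in the spectrum, matching the 2 components.

x^9 - 16x^8 + 105x^7 - 364x^6 + 715x^5 - 790x^4 + 450x^3 - 100x^2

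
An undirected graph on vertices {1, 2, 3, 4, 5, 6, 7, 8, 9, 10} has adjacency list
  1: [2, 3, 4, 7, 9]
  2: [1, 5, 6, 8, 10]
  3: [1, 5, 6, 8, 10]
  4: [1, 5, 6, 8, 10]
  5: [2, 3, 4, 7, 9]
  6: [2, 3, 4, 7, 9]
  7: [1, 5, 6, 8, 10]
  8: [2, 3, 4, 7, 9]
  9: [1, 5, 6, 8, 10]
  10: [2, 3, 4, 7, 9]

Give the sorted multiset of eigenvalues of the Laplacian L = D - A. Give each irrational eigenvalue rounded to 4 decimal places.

[0, 5, 5, 5, 5, 5, 5, 5, 5, 10]

Each diagonal entry of L is the vertex degree and each off-diagonal entry is -1 where an edge is present, 0 otherwise; in the order [1, 2, 3, 4, 5, 6, 7, 8, 9, 10] the diagonal is [5, 5, 5, 5, 5, 5, 5, 5, 5, 5]. Since every row of L sums to 0, the all-ones vector is in the kernel and 0 is an eigenvalue. There is one zero in the spectrum, matching the 1 component.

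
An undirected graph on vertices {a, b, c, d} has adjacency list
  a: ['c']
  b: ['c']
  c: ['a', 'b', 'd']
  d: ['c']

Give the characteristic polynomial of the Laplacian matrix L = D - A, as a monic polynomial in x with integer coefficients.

x^4 - 6x^3 + 9x^2 - 4x

Reading degrees in the order [a, b, c, d] gives [1, 1, 3, 1]; set D = diag(1, 1, 3, 1) and form L = D - A. Computing det(xI - L) by cofactor expansion (or equivalently via sum-over-permutations) gives x^4 - 6x^3 + 9x^2 - 4x. The coefficient of x^3 equals -trace(L) = -6, matching the sum of degrees.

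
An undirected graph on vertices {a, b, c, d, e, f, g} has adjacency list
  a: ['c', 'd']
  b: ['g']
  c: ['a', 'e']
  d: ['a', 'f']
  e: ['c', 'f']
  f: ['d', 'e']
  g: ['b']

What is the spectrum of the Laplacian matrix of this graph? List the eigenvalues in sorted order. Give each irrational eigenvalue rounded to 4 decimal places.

Each diagonal entry of L is the vertex degree and each off-diagonal entry is -1 where an edge is present, 0 otherwise; in the order [a, b, c, d, e, f, g] the diagonal is [2, 1, 2, 2, 2, 2, 1]. Diagonalising L (or applying a numerical eigensolver to the 7x7 matrix) gives the spectrum above. The 2 zero eigenvalues correspond to the 2 connected components. There are 2 zeros in the spectrum, matching the 2 components. The largest eigenvalue, 3.6180, is at most the vertex count 7.

[0, 0, 1.3820, 1.3820, 2, 3.6180, 3.6180]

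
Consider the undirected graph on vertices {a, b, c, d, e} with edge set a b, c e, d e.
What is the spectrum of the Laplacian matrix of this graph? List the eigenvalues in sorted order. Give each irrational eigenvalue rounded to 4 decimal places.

Each diagonal entry of L is the vertex degree and each off-diagonal entry is -1 where an edge is present, 0 otherwise; in the order [a, b, c, d, e] the diagonal is [1, 1, 1, 1, 2]. L is symmetric positive semidefinite, so every eigenvalue is real and nonnegative. The 2 zero eigenvalues correspond to the 2 connected components. The largest eigenvalue, 3, is at most the vertex count 5.

[0, 0, 1, 2, 3]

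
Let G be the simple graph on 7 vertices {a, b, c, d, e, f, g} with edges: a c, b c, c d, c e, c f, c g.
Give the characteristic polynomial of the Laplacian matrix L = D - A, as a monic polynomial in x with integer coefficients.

x^7 - 12x^6 + 45x^5 - 80x^4 + 75x^3 - 36x^2 + 7x

With the vertex order [a, b, c, d, e, f, g], the degrees are [1, 1, 6, 1, 1, 1, 1], giving D = diag(1, 1, 6, 1, 1, 1, 1) and L = D - A. L has integer entries, so p(x) = det(xI - L) has integer coefficients. Expanding the determinant yields x^7 - 12x^6 + 45x^5 - 80x^4 + 75x^3 - 36x^2 + 7x. Since p(0) = det(-L) = 0, x divides p(x). The eigenvalues sum to 12, which equals trace(L) = 2|E|.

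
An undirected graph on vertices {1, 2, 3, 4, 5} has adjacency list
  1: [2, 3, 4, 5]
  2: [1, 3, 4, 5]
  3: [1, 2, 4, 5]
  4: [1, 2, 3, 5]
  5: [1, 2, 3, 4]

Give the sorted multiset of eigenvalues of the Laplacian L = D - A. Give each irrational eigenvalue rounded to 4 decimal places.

[0, 5, 5, 5, 5]

Each diagonal entry of L is the vertex degree and each off-diagonal entry is -1 where an edge is present, 0 otherwise; in the order [1, 2, 3, 4, 5] the diagonal is [4, 4, 4, 4, 4]. Diagonalising L (or applying a numerical eigensolver to the 5x5 matrix) gives the spectrum above.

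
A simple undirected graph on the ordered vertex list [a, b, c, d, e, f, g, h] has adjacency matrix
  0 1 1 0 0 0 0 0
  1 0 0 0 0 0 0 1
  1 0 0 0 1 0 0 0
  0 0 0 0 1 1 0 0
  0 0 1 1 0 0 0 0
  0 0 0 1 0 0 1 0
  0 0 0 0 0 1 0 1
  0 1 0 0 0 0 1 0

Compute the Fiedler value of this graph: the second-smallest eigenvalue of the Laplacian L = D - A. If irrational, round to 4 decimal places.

0.5858

With the vertex order [a, b, c, d, e, f, g, h], the degrees are [2, 2, 2, 2, 2, 2, 2, 2], giving D = diag(2, 2, 2, 2, 2, 2, 2, 2) and L = D - A. Computing the eigenvalues of L and sorting gives [0, 0.5858, 0.5858, 2, 2, 3.4142, 3.4142, 4]. The Fiedler value lambda_2 = 0.5858 is strictly positive, so the graph is connected. The eigenvalues sum to 16, which equals trace(L) = 2|E|. There is one zero in the spectrum, matching the 1 component.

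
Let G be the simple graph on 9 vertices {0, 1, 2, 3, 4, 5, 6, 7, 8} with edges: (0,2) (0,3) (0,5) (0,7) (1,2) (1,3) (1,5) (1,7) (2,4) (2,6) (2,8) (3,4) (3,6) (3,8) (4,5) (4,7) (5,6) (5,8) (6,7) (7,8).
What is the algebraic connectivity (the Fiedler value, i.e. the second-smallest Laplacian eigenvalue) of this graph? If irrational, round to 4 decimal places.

4

With the vertex order [0, 1, 2, 3, 4, 5, 6, 7, 8], the degrees are [4, 4, 5, 5, 4, 5, 4, 5, 4], giving D = diag(4, 4, 5, 5, 4, 5, 4, 5, 4) and L = D - A. The smallest Laplacian eigenvalue is always 0. The next one, lambda_2 = 4, measures how hard the graph is to disconnect: larger values mean better connectivity. By the matrix-tree theorem the graph has (1/9) * product of the nonzero eigenvalues = 32000 spanning trees.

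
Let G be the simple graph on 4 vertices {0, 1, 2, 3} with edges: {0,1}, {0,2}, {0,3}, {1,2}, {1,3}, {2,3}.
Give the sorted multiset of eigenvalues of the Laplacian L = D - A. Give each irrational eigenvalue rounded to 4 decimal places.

[0, 4, 4, 4]

Each diagonal entry of L is the vertex degree and each off-diagonal entry is -1 where an edge is present, 0 otherwise; in the order [0, 1, 2, 3] the diagonal is [3, 3, 3, 3]. Diagonalising L (or applying a numerical eigensolver to the 4x4 matrix) gives the spectrum above. The single zero eigenvalue shows the graph is connected.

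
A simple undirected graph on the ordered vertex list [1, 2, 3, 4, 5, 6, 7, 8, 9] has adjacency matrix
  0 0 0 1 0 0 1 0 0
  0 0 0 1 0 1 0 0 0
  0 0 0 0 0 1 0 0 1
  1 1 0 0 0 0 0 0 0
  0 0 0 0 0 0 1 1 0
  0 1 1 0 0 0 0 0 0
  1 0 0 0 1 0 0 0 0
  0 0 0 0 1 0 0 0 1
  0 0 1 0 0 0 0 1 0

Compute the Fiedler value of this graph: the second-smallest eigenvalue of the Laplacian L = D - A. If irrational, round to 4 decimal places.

With the vertex order [1, 2, 3, 4, 5, 6, 7, 8, 9], the degrees are [2, 2, 2, 2, 2, 2, 2, 2, 2], giving D = diag(2, 2, 2, 2, 2, 2, 2, 2, 2) and L = D - A. The smallest Laplacian eigenvalue is always 0. The next one, lambda_2 = 0.4679, measures how hard the graph is to disconnect: larger values mean better connectivity. There is one zero in the spectrum, matching the 1 component. By the matrix-tree theorem the graph has (1/9) * product of the nonzero eigenvalues = 9 spanning trees.

0.4679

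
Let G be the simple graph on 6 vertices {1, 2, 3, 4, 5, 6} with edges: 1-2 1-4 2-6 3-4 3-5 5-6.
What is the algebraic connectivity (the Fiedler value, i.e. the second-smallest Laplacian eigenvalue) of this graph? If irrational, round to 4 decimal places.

1

Reading degrees in the order [1, 2, 3, 4, 5, 6] gives [2, 2, 2, 2, 2, 2]; set D = diag(2, 2, 2, 2, 2, 2) and form L = D - A. The sorted Laplacian eigenvalues are [0, 1, 1, 3, 3, 4]; the algebraic connectivity is the second entry, 1. The eigenvalues sum to 12, which equals trace(L) = 2|E|. The largest eigenvalue, 4, is at most the vertex count 6.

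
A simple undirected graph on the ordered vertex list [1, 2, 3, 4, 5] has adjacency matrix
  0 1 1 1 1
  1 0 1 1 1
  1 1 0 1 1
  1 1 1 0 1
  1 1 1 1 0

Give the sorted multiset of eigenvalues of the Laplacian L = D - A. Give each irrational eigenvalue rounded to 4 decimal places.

[0, 5, 5, 5, 5]

Reading degrees in the order [1, 2, 3, 4, 5] gives [4, 4, 4, 4, 4]; set D = diag(4, 4, 4, 4, 4) and form L = D - A. Since every row of L sums to 0, the all-ones vector is in the kernel and 0 is an eigenvalue. The single zero eigenvalue shows the graph is connected. The largest eigenvalue, 5, is at most the vertex count 5.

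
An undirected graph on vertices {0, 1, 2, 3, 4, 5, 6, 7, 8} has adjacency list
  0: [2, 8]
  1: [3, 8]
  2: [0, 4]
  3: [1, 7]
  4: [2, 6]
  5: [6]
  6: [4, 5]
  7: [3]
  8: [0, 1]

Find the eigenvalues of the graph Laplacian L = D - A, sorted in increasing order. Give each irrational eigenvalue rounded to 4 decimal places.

[0, 0.1206, 0.4679, 1, 1.6527, 2.3473, 3, 3.5321, 3.8794]

Each diagonal entry of L is the vertex degree and each off-diagonal entry is -1 where an edge is present, 0 otherwise; in the order [0, 1, 2, 3, 4, 5, 6, 7, 8] the diagonal is [2, 2, 2, 2, 2, 1, 2, 1, 2]. Diagonalising L (or applying a numerical eigensolver to the 9x9 matrix) gives the spectrum above. The single zero eigenvalue shows the graph is connected.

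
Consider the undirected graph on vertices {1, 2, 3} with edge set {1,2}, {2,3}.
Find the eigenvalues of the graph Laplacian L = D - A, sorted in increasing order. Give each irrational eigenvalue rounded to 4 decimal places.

With the vertex order [1, 2, 3], the degrees are [1, 2, 1], giving D = diag(1, 2, 1) and L = D - A. Since every row of L sums to 0, the all-ones vector is in the kernel and 0 is an eigenvalue.

[0, 1, 3]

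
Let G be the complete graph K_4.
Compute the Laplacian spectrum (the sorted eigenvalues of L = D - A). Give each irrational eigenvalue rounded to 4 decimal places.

The graph has 4 vertices and degree multiset [3, 3, 3, 3]; D is the diagonal matrix of degrees and L = D - A. The multiplicity of 0 as a Laplacian eigenvalue equals the number of connected components. The single zero eigenvalue shows the graph is connected. By the matrix-tree theorem the graph has (1/4) * product of the nonzero eigenvalues = 16 spanning trees.

[0, 4, 4, 4]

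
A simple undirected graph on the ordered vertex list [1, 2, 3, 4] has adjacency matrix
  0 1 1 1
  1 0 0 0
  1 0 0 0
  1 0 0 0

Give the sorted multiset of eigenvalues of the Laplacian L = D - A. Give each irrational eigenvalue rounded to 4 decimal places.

Reading degrees in the order [1, 2, 3, 4] gives [3, 1, 1, 1]; set D = diag(3, 1, 1, 1) and form L = D - A. The multiplicity of 0 as a Laplacian eigenvalue equals the number of connected components. By the matrix-tree theorem the graph has (1/4) * product of the nonzero eigenvalues = 1 spanning tree.

[0, 1, 1, 4]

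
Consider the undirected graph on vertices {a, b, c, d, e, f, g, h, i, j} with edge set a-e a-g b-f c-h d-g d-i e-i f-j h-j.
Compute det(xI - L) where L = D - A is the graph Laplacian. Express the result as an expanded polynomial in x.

x^10 - 18x^9 + 136x^8 - 560x^7 + 1365x^6 - 2000x^5 + 1700x^4 - 750x^3 + 125x^2

Each diagonal entry of L is the vertex degree and each off-diagonal entry is -1 where an edge is present, 0 otherwise; in the order [a, b, c, d, e, f, g, h, i, j] the diagonal is [2, 1, 1, 2, 2, 2, 2, 2, 2, 2]. Computing det(xI - L) by cofactor expansion (or equivalently via sum-over-permutations) gives x^10 - 18x^9 + 136x^8 - 560x^7 + 1365x^6 - 2000x^5 + 1700x^4 - 750x^3 + 125x^2. The constant term is 0 because L is singular (the all-ones vector lies in its kernel). There are 2 zeros in the spectrum, matching the 2 components.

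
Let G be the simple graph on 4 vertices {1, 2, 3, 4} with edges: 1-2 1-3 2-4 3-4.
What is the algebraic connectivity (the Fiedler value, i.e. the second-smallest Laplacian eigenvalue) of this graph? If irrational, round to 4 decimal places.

With the vertex order [1, 2, 3, 4], the degrees are [2, 2, 2, 2], giving D = diag(2, 2, 2, 2) and L = D - A. The sorted Laplacian eigenvalues are [0, 2, 2, 4]; the algebraic connectivity is the second entry, 2. The eigenvalues sum to 8, which equals trace(L) = 2|E|. There is one zero in the spectrum, matching the 1 component.

2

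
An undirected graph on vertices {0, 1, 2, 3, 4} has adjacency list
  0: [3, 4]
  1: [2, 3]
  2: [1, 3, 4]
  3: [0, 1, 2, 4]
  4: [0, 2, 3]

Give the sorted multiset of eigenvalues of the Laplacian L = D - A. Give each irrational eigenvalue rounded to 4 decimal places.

Each diagonal entry of L is the vertex degree and each off-diagonal entry is -1 where an edge is present, 0 otherwise; in the order [0, 1, 2, 3, 4] the diagonal is [2, 2, 3, 4, 3]. The multiplicity of 0 as a Laplacian eigenvalue equals the number of connected components. There is one zero in the spectrum, matching the 1 component.

[0, 1.5858, 3, 4.4142, 5]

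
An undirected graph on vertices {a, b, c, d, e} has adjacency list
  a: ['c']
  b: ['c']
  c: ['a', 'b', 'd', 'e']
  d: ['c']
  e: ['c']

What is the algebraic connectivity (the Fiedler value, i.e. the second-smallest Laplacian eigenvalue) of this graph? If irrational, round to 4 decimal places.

With the vertex order [a, b, c, d, e], the degrees are [1, 1, 4, 1, 1], giving D = diag(1, 1, 4, 1, 1) and L = D - A. The smallest Laplacian eigenvalue is always 0. The next one, lambda_2 = 1, measures how hard the graph is to disconnect: larger values mean better connectivity. There is one zero in the spectrum, matching the 1 component. The eigenvalues sum to 8, which equals trace(L) = 2|E|.

1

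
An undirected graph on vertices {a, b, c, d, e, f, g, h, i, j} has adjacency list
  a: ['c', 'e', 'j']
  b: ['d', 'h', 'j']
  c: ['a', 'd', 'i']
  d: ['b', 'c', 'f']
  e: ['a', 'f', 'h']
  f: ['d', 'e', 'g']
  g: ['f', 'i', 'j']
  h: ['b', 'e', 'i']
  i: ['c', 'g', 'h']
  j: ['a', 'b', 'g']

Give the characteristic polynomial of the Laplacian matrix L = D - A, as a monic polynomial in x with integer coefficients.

x^10 - 30x^9 + 390x^8 - 2880x^7 + 13305x^6 - 39882x^5 + 77640x^4 - 94800x^3 + 66000x^2 - 20000x

With the vertex order [a, b, c, d, e, f, g, h, i, j], the degrees are [3, 3, 3, 3, 3, 3, 3, 3, 3, 3], giving D = diag(3, 3, 3, 3, 3, 3, 3, 3, 3, 3) and L = D - A. The eigenvalues of L are [0, 2, 2, 2, 2, 2, 5, 5, 5, 5]; the characteristic polynomial is the product of (x - lambda_i), which multiplies out to x^10 - 30x^9 + 390x^8 - 2880x^7 + 13305x^6 - 39882x^5 + 77640x^4 - 94800x^3 + 66000x^2 - 20000x. The constant term is 0 because L is singular (the all-ones vector lies in its kernel). The largest eigenvalue, 5, is at most the vertex count 10.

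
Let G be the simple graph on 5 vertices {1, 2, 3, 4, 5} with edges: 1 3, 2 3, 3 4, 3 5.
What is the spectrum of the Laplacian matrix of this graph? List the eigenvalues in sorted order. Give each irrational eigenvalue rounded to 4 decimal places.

Each diagonal entry of L is the vertex degree and each off-diagonal entry is -1 where an edge is present, 0 otherwise; in the order [1, 2, 3, 4, 5] the diagonal is [1, 1, 4, 1, 1]. L is symmetric positive semidefinite, so every eigenvalue is real and nonnegative.

[0, 1, 1, 1, 5]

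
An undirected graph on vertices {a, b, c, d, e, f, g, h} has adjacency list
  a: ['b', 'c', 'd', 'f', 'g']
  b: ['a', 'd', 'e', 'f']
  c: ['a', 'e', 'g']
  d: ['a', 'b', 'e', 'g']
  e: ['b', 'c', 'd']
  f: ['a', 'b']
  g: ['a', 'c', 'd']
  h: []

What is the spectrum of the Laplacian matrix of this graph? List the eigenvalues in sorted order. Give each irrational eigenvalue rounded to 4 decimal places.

Each diagonal entry of L is the vertex degree and each off-diagonal entry is -1 where an edge is present, 0 otherwise; in the order [a, b, c, d, e, f, g, h] the diagonal is [5, 4, 3, 4, 3, 2, 3, 0]. The multiplicity of 0 as a Laplacian eigenvalue equals the number of connected components. The 2 zero eigenvalues correspond to the 2 connected components. The eigenvalues sum to 24, which equals trace(L) = 2|E|. The largest eigenvalue, 6.3344, is at most the vertex count 8.

[0, 0, 1.6656, 2.5858, 3.2580, 4.7420, 5.4142, 6.3344]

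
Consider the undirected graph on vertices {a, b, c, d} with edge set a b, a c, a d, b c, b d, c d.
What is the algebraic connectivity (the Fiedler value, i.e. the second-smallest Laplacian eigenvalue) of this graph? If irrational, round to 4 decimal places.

4

With the vertex order [a, b, c, d], the degrees are [3, 3, 3, 3], giving D = diag(3, 3, 3, 3) and L = D - A. The sorted Laplacian eigenvalues are [0, 4, 4, 4]; the algebraic connectivity is the second entry, 4. There is one zero in the spectrum, matching the 1 component. By the matrix-tree theorem the graph has (1/4) * product of the nonzero eigenvalues = 16 spanning trees.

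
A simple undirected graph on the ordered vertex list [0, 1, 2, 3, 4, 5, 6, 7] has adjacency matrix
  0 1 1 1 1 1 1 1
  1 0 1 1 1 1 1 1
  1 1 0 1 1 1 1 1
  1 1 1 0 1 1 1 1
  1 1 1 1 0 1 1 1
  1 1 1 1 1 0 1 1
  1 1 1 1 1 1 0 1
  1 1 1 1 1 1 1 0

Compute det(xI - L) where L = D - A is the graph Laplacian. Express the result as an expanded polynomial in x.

Each diagonal entry of L is the vertex degree and each off-diagonal entry is -1 where an edge is present, 0 otherwise; in the order [0, 1, 2, 3, 4, 5, 6, 7] the diagonal is [7, 7, 7, 7, 7, 7, 7, 7]. The eigenvalues of L are [0, 8, 8, 8, 8, 8, 8, 8]; the characteristic polynomial is the product of (x - lambda_i), which multiplies out to x^8 - 56x^7 + 1344x^6 - 17920x^5 + 143360x^4 - 688128x^3 + 1835008x^2 - 2097152x. The coefficient of x^7 equals -trace(L) = -56, matching the sum of degrees. By the matrix-tree theorem the graph has (1/8) * product of the nonzero eigenvalues = 262144 spanning trees.

x^8 - 56x^7 + 1344x^6 - 17920x^5 + 143360x^4 - 688128x^3 + 1835008x^2 - 2097152x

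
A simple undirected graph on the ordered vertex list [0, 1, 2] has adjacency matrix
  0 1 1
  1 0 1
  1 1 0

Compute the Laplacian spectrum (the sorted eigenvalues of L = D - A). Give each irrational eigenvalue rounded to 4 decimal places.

[0, 3, 3]

Each diagonal entry of L is the vertex degree and each off-diagonal entry is -1 where an edge is present, 0 otherwise; in the order [0, 1, 2] the diagonal is [2, 2, 2]. Diagonalising L (or applying a numerical eigensolver to the 3x3 matrix) gives the spectrum above. The single zero eigenvalue shows the graph is connected. The eigenvalues sum to 6, which equals trace(L) = 2|E|.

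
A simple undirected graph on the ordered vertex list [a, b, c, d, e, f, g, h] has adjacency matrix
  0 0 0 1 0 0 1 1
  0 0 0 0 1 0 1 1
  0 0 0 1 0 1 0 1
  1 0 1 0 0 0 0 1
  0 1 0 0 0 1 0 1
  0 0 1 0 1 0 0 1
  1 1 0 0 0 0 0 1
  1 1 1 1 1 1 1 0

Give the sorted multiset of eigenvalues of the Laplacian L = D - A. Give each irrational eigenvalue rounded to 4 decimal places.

[0, 1.7530, 1.7530, 3.4450, 3.4450, 4.8019, 4.8019, 8]

With the vertex order [a, b, c, d, e, f, g, h], the degrees are [3, 3, 3, 3, 3, 3, 3, 7], giving D = diag(3, 3, 3, 3, 3, 3, 3, 7) and L = D - A. Since every row of L sums to 0, the all-ones vector is in the kernel and 0 is an eigenvalue. The eigenvalues sum to 28, which equals trace(L) = 2|E|.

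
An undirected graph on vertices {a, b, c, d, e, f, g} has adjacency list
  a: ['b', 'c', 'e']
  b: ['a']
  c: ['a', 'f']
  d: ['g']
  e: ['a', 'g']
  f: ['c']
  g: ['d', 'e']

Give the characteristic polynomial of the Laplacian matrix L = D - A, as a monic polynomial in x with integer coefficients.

Reading degrees in the order [a, b, c, d, e, f, g] gives [3, 1, 2, 1, 2, 1, 2]; set D = diag(3, 1, 2, 1, 2, 1, 2) and form L = D - A. L has integer entries, so p(x) = det(xI - L) has integer coefficients. Expanding the determinant yields x^7 - 12x^6 + 54x^5 - 114x^4 + 115x^3 - 50x^2 + 7x. The coefficient of x^6 equals -trace(L) = -12, matching the sum of degrees. There is one zero in the spectrum, matching the 1 component. By the matrix-tree theorem the graph has (1/7) * product of the nonzero eigenvalues = 1 spanning tree.

x^7 - 12x^6 + 54x^5 - 114x^4 + 115x^3 - 50x^2 + 7x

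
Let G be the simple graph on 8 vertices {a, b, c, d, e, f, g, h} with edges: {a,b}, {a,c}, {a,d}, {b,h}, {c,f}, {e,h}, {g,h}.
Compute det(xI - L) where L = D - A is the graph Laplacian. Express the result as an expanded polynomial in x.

Each diagonal entry of L is the vertex degree and each off-diagonal entry is -1 where an edge is present, 0 otherwise; in the order [a, b, c, d, e, f, g, h] the diagonal is [3, 2, 2, 1, 1, 1, 1, 3]. Computing det(xI - L) by cofactor expansion (or equivalently via sum-over-permutations) gives x^8 - 14x^7 + 76x^6 - 204x^5 + 288x^4 - 210x^3 + 71x^2 - 8x. Since p(0) = det(-L) = 0, x divides p(x). The largest eigenvalue, 4.4763, is at most the vertex count 8. The eigenvalues sum to 14, which equals trace(L) = 2|E|.

x^8 - 14x^7 + 76x^6 - 204x^5 + 288x^4 - 210x^3 + 71x^2 - 8x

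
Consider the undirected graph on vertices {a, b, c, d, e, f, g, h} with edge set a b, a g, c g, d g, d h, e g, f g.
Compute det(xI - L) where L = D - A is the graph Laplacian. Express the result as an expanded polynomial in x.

Reading degrees in the order [a, b, c, d, e, f, g, h] gives [2, 1, 1, 2, 1, 1, 5, 1]; set D = diag(2, 1, 1, 2, 1, 1, 5, 1) and form L = D - A. L has integer entries, so p(x) = det(xI - L) has integer coefficients. Expanding the determinant yields x^8 - 14x^7 + 72x^6 - 180x^5 + 238x^4 - 168x^3 + 59x^2 - 8x. The constant term is 0 because L is singular (the all-ones vector lies in its kernel). There is one zero in the spectrum, matching the 1 component.

x^8 - 14x^7 + 72x^6 - 180x^5 + 238x^4 - 168x^3 + 59x^2 - 8x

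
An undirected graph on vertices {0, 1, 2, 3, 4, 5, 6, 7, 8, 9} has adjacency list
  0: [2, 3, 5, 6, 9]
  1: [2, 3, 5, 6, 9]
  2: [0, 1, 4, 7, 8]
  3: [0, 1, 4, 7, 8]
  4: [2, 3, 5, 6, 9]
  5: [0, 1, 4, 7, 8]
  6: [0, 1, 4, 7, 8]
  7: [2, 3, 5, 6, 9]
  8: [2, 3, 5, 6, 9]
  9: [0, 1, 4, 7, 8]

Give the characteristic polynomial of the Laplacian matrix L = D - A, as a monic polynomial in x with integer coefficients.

Each diagonal entry of L is the vertex degree and each off-diagonal entry is -1 where an edge is present, 0 otherwise; in the order [0, 1, 2, 3, 4, 5, 6, 7, 8, 9] the diagonal is [5, 5, 5, 5, 5, 5, 5, 5, 5, 5]. Computing det(xI - L) by cofactor expansion (or equivalently via sum-over-permutations) gives x^10 - 50x^9 + 1100x^8 - 14000x^7 + 113750x^6 - 612500x^5 + 2187500x^4 - 5000000x^3 + 6640625x^2 - 3906250x. The coefficient of x^9 equals -trace(L) = -50, matching the sum of degrees.

x^10 - 50x^9 + 1100x^8 - 14000x^7 + 113750x^6 - 612500x^5 + 2187500x^4 - 5000000x^3 + 6640625x^2 - 3906250x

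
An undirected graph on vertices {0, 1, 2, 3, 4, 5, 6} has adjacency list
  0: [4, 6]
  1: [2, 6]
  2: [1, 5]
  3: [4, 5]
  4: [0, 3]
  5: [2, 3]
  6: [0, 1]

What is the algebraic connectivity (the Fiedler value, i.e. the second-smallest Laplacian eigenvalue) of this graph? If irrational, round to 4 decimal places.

Reading degrees in the order [0, 1, 2, 3, 4, 5, 6] gives [2, 2, 2, 2, 2, 2, 2]; set D = diag(2, 2, 2, 2, 2, 2, 2) and form L = D - A. The sorted Laplacian eigenvalues are [0, 0.7530, 0.7530, 2.4450, 2.4450, 3.8019, 3.8019]; the algebraic connectivity is the second entry, 0.7530. The largest eigenvalue, 3.8019, is at most the vertex count 7.

0.7530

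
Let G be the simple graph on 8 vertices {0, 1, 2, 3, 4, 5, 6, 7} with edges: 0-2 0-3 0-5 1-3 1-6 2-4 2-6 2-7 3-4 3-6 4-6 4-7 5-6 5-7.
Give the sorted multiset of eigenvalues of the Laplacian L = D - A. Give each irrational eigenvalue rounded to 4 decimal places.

[0, 1.5049, 2.5547, 3, 4, 4.4636, 5.7641, 6.7127]

Each diagonal entry of L is the vertex degree and each off-diagonal entry is -1 where an edge is present, 0 otherwise; in the order [0, 1, 2, 3, 4, 5, 6, 7] the diagonal is [3, 2, 4, 4, 4, 3, 5, 3]. The multiplicity of 0 as a Laplacian eigenvalue equals the number of connected components. By the matrix-tree theorem the graph has (1/8) * product of the nonzero eigenvalues = 996 spanning trees.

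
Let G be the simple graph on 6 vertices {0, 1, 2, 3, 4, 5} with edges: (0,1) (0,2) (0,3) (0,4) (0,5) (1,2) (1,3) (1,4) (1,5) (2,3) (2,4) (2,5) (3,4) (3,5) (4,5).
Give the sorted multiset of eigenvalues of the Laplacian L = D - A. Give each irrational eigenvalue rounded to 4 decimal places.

[0, 6, 6, 6, 6, 6]

Reading degrees in the order [0, 1, 2, 3, 4, 5] gives [5, 5, 5, 5, 5, 5]; set D = diag(5, 5, 5, 5, 5, 5) and form L = D - A. Since every row of L sums to 0, the all-ones vector is in the kernel and 0 is an eigenvalue. The largest eigenvalue, 6, is at most the vertex count 6.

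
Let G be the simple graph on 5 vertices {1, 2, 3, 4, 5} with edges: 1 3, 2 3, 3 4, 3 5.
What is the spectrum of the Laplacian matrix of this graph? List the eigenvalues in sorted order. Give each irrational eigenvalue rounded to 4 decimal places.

Reading degrees in the order [1, 2, 3, 4, 5] gives [1, 1, 4, 1, 1]; set D = diag(1, 1, 4, 1, 1) and form L = D - A. Diagonalising L (or applying a numerical eigensolver to the 5x5 matrix) gives the spectrum above. The single zero eigenvalue shows the graph is connected. By the matrix-tree theorem the graph has (1/5) * product of the nonzero eigenvalues = 1 spanning tree.

[0, 1, 1, 1, 5]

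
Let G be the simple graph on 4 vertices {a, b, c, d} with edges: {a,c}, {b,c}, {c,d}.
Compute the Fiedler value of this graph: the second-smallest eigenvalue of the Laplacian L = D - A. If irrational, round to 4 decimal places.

With the vertex order [a, b, c, d], the degrees are [1, 1, 3, 1], giving D = diag(1, 1, 3, 1) and L = D - A. Computing the eigenvalues of L and sorting gives [0, 1, 1, 4]. The Fiedler value lambda_2 = 1 is strictly positive, so the graph is connected. There is one zero in the spectrum, matching the 1 component.

1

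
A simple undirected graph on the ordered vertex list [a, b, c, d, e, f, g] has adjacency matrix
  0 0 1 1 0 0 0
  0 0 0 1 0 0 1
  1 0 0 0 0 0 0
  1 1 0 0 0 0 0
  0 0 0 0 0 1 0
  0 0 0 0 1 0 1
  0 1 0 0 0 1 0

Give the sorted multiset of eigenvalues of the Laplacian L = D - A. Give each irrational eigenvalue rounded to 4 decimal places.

Each diagonal entry of L is the vertex degree and each off-diagonal entry is -1 where an edge is present, 0 otherwise; in the order [a, b, c, d, e, f, g] the diagonal is [2, 2, 1, 2, 1, 2, 2]. The multiplicity of 0 as a Laplacian eigenvalue equals the number of connected components. The single zero eigenvalue shows the graph is connected. By the matrix-tree theorem the graph has (1/7) * product of the nonzero eigenvalues = 1 spanning tree. There is one zero in the spectrum, matching the 1 component.

[0, 0.1981, 0.7530, 1.5550, 2.4450, 3.2470, 3.8019]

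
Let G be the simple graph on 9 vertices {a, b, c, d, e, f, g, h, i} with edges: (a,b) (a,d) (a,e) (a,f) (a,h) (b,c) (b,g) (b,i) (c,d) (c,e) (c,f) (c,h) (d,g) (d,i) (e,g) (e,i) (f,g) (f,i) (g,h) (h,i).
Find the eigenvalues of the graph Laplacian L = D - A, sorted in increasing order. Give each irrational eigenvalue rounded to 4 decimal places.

Reading degrees in the order [a, b, c, d, e, f, g, h, i] gives [5, 4, 5, 4, 4, 4, 5, 4, 5]; set D = diag(5, 4, 5, 4, 4, 4, 5, 4, 5) and form L = D - A. Diagonalising L (or applying a numerical eigensolver to the 9x9 matrix) gives the spectrum above. The single zero eigenvalue shows the graph is connected. The eigenvalues sum to 40, which equals trace(L) = 2|E|.

[0, 4, 4, 4, 4, 5, 5, 5, 9]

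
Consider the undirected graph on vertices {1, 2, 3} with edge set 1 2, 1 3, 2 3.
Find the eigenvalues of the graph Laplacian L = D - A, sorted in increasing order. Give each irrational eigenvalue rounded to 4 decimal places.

Each diagonal entry of L is the vertex degree and each off-diagonal entry is -1 where an edge is present, 0 otherwise; in the order [1, 2, 3] the diagonal is [2, 2, 2]. Since every row of L sums to 0, the all-ones vector is in the kernel and 0 is an eigenvalue.

[0, 3, 3]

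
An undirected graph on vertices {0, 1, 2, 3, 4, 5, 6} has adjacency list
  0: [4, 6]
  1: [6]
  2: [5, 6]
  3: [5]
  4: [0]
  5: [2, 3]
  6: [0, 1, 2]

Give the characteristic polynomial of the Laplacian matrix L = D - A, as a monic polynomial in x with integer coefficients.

x^7 - 12x^6 + 54x^5 - 114x^4 + 115x^3 - 50x^2 + 7x

With the vertex order [0, 1, 2, 3, 4, 5, 6], the degrees are [2, 1, 2, 1, 1, 2, 3], giving D = diag(2, 1, 2, 1, 1, 2, 3) and L = D - A. Computing det(xI - L) by cofactor expansion (or equivalently via sum-over-permutations) gives x^7 - 12x^6 + 54x^5 - 114x^4 + 115x^3 - 50x^2 + 7x. The constant term is 0 because L is singular (the all-ones vector lies in its kernel). The largest eigenvalue, 4.3342, is at most the vertex count 7. The eigenvalues sum to 12, which equals trace(L) = 2|E|.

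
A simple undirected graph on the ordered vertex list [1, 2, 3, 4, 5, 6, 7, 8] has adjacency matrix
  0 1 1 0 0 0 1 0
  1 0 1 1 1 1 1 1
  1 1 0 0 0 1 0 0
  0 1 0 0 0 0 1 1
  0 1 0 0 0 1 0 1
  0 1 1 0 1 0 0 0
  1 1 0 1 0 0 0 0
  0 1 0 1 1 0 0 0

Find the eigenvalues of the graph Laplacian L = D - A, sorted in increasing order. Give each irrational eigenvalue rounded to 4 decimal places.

[0, 1.7530, 1.7530, 3.4450, 3.4450, 4.8019, 4.8019, 8]

Each diagonal entry of L is the vertex degree and each off-diagonal entry is -1 where an edge is present, 0 otherwise; in the order [1, 2, 3, 4, 5, 6, 7, 8] the diagonal is [3, 7, 3, 3, 3, 3, 3, 3]. L is symmetric positive semidefinite, so every eigenvalue is real and nonnegative. The single zero eigenvalue shows the graph is connected. There is one zero in the spectrum, matching the 1 component.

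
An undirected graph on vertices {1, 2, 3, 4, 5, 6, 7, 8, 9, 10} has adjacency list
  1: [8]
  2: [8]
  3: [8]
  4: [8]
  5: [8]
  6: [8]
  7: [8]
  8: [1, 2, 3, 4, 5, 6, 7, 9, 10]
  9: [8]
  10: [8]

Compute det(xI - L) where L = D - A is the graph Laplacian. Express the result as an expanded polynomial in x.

Each diagonal entry of L is the vertex degree and each off-diagonal entry is -1 where an edge is present, 0 otherwise; in the order [1, 2, 3, 4, 5, 6, 7, 8, 9, 10] the diagonal is [1, 1, 1, 1, 1, 1, 1, 9, 1, 1]. The eigenvalues of L are [0, 1, 1, 1, 1, 1, 1, 1, 1, 10]; the characteristic polynomial is the product of (x - lambda_i), which multiplies out to x^10 - 18x^9 + 108x^8 - 336x^7 + 630x^6 - 756x^5 + 588x^4 - 288x^3 + 81x^2 - 10x. Since p(0) = det(-L) = 0, x divides p(x).

x^10 - 18x^9 + 108x^8 - 336x^7 + 630x^6 - 756x^5 + 588x^4 - 288x^3 + 81x^2 - 10x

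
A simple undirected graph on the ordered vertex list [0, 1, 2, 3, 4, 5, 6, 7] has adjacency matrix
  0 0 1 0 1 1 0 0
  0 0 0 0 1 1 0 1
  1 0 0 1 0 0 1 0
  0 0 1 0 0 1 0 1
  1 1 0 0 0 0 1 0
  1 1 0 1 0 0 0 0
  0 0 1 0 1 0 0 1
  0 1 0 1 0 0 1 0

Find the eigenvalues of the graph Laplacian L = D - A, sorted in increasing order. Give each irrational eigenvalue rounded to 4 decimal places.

[0, 2, 2, 2, 4, 4, 4, 6]

Each diagonal entry of L is the vertex degree and each off-diagonal entry is -1 where an edge is present, 0 otherwise; in the order [0, 1, 2, 3, 4, 5, 6, 7] the diagonal is [3, 3, 3, 3, 3, 3, 3, 3]. L is symmetric positive semidefinite, so every eigenvalue is real and nonnegative. The single zero eigenvalue shows the graph is connected.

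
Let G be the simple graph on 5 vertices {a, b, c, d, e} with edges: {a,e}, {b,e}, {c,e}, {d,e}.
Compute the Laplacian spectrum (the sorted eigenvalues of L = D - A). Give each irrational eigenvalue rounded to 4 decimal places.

[0, 1, 1, 1, 5]

Each diagonal entry of L is the vertex degree and each off-diagonal entry is -1 where an edge is present, 0 otherwise; in the order [a, b, c, d, e] the diagonal is [1, 1, 1, 1, 4]. The multiplicity of 0 as a Laplacian eigenvalue equals the number of connected components. The single zero eigenvalue shows the graph is connected. The eigenvalues sum to 8, which equals trace(L) = 2|E|.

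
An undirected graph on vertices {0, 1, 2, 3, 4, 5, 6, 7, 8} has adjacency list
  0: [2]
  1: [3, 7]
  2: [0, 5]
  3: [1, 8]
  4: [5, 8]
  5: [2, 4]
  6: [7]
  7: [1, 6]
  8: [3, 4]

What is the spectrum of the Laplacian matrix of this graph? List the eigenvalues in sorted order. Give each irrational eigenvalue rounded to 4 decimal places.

Each diagonal entry of L is the vertex degree and each off-diagonal entry is -1 where an edge is present, 0 otherwise; in the order [0, 1, 2, 3, 4, 5, 6, 7, 8] the diagonal is [1, 2, 2, 2, 2, 2, 1, 2, 2]. Diagonalising L (or applying a numerical eigensolver to the 9x9 matrix) gives the spectrum above. The single zero eigenvalue shows the graph is connected. The eigenvalues sum to 16, which equals trace(L) = 2|E|. The largest eigenvalue, 3.8794, is at most the vertex count 9.

[0, 0.1206, 0.4679, 1, 1.6527, 2.3473, 3, 3.5321, 3.8794]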